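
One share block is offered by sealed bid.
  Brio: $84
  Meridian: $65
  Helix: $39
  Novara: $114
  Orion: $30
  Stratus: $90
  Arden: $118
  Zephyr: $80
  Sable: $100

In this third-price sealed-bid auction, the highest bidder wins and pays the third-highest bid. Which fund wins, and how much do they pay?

Third-price sealed-bid auction: the highest bidder wins and pays the third-highest bid.
Sorting bids: 118 (Arden) > 114 (Novara) > 100 (Sable) > 90 (Stratus) > 84 (Brio) > 80 (Zephyr) > …
Arden is highest; pays the third-highest bid, $100.

Arden pays $100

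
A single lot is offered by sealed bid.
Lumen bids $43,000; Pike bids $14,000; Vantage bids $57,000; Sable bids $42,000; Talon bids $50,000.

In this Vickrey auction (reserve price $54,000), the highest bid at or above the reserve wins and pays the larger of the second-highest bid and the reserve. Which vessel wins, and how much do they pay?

Vantage pays $54,000

Sorting bids: 57,000 (Vantage) > 50,000 (Talon) > 43,000 (Lumen) > 42,000 (Sable) > 14,000 (Pike)
Vantage has the top bid at or above the reserve ($57,000).
Second-highest bid $50,000 is below the reserve $54,000, so the reserve binds → payment $54,000.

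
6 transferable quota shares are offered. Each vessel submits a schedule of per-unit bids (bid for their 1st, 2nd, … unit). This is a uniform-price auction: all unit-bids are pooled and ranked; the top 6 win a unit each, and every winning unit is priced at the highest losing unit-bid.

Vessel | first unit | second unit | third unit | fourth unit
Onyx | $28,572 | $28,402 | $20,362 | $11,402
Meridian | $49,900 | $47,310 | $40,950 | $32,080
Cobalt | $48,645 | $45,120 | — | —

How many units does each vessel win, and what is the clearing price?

Cobalt 2, Meridian 4; clearing price $28,572

All unit-bids, highest first — top 6: 49,900 (Meridian-1), 48,645 (Cobalt-1), 47,310 (Meridian-2), 45,120 (Cobalt-2), 40,950 (Meridian-3), 32,080 (Meridian-4)
Highest rejected unit-bid = $28,572.
Allocation: Cobalt 2, Meridian 4.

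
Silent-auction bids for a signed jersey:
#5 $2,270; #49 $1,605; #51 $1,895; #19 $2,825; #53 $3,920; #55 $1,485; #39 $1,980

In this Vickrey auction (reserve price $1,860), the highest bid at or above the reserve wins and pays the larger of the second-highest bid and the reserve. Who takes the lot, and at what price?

Bids ranked: 3,920 (#53) > 2,825 (#19) > 2,270 (#5) > 1,980 (#39) > 1,895 (#51) > 1,605 (#49) > …
#53 has the top bid at or above the reserve ($3,920).
max(second-highest $2,825, reserve $1,860) = $2,825; the reserve does not bind.

#53 pays $2,825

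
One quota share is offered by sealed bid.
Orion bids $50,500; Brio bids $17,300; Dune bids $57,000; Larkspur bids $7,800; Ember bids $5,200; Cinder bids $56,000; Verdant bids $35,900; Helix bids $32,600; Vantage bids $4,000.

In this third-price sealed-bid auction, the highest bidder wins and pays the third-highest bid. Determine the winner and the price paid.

Bids ranked: 57,000 (Dune) > 56,000 (Cinder) > 50,500 (Orion) > 35,900 (Verdant) > 32,600 (Helix) > 17,300 (Brio) > …
Dune wins; payment is bid #3 in the ranking = $50,500.

Dune pays $50,500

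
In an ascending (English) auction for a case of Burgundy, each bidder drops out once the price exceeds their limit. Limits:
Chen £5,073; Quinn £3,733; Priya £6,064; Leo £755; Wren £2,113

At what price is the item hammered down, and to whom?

Priya wins at £5,073

Ascending (English) auction: the price rises until one bidder remains; the winner pays the price at which the last rival dropped out.
Limits in order: 6,064 (Priya) > 5,073 (Chen) > 3,733 (Quinn) > 2,113 (Wren) > 755 (Leo)
Once the price passes £5,073, only Priya is left; the hammer falls at Chen's limit of £5,073.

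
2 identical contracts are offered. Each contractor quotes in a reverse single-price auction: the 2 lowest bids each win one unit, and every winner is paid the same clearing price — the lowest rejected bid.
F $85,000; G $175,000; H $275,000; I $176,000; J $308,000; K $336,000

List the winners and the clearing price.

Bids ranked low→high: 85,000 (F), 175,000 (G), 176,000 (I), 275,000 (H), …
Lowest 2: F, G.
Lowest unsuccessful bid: $176,000 → clearing price.

F, G; each is paid $176,000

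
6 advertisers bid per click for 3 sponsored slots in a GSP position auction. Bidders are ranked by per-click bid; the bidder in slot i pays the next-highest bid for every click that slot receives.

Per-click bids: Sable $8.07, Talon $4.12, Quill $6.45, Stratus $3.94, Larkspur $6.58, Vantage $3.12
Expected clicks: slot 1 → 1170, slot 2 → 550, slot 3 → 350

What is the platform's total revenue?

Ranked by bid: $8.07 (Sable) > $6.58 (Larkspur) > $6.45 (Quill) > $4.12 (Talon) > …
Slot 1: Sable pays $6.58 × 1170 = $7698.60
Slot 2: Larkspur pays $6.45 × 550 = $3547.50
Slot 3: Quill pays $4.12 × 350 = $1442.00
Total = $12688.10

Total revenue: $12688.10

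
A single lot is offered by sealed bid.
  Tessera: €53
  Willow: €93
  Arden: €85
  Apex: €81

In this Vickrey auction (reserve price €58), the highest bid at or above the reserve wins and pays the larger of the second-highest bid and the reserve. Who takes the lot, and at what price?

Willow pays €85

Bids ranked: 93 (Willow) > 85 (Arden) > 81 (Apex) > 53 (Tessera)
Willow has the top bid at or above the reserve (€93).
max(second-highest €85, reserve €58) = €85; the reserve does not bind.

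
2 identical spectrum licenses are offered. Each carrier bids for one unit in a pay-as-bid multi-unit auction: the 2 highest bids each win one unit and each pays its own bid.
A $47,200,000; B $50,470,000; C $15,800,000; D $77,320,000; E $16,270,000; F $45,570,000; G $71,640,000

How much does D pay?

Sorting: 77,320,000 (D), 71,640,000 (G), 50,470,000 (B), 47,200,000 (A), …
Top 2: D, G.
D wins → own bid $77,320,000.

D pays $77,320,000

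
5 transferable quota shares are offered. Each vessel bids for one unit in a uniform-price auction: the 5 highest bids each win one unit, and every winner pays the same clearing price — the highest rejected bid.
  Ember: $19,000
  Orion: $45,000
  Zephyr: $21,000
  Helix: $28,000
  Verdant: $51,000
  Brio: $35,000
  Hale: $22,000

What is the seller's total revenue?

Ordering the bids: 51,000 (Verdant), 45,000 (Orion), 35,000 (Brio), 28,000 (Helix), 22,000 (Hale), 21,000 (Zephyr), 19,000 (Ember)
Winners (5 units): Verdant, Orion, Brio, Helix, Hale.
Clearing price = highest rejected bid = $21,000.
Total revenue = 5 × $21,000 = $105,000.

Total revenue: $105,000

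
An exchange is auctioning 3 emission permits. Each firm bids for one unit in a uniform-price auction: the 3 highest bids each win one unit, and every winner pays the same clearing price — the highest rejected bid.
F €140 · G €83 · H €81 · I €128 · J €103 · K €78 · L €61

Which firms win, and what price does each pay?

F, I, J; each pays €83

Bids ranked high→low: 140 (F), 128 (I), 103 (J), 83 (G), 81 (H), …
Top 3: F, I, J.
Highest unsuccessful bid: €83 → clearing price.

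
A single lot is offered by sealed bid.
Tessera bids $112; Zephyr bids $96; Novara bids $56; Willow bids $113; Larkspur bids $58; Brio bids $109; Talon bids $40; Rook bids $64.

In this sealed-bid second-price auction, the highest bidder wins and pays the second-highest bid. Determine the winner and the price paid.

Willow pays $112

Rule: the highest bidder wins and pays the second-highest bid.
Sorting bids: 113 (Willow) > 112 (Tessera) > 109 (Brio) > 96 (Zephyr) > 64 (Rook) > 58 (Larkspur) > …
Willow wins with the highest bid; price is set by the runner-up at $112.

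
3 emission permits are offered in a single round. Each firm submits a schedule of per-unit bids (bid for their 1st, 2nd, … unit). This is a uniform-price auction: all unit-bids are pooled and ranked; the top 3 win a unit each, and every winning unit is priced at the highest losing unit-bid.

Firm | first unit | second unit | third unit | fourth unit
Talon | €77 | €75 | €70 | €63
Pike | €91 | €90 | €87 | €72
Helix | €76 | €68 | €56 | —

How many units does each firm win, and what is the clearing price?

All unit-bids, highest first — top 3: 91 (Pike-1), 90 (Pike-2), 87 (Pike-3)
First bid not allocated: €77.
Allocation: Pike 3.

Pike 3; clearing price €77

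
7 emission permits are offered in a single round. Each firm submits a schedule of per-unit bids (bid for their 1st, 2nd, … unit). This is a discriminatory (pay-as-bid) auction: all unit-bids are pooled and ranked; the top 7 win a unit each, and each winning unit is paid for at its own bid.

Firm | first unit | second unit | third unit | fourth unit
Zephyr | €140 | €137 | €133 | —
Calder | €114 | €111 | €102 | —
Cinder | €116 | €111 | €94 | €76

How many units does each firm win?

Calder 2, Cinder 2, Zephyr 3

All unit-bids, highest first — top 7: 140 (Zephyr-1), 137 (Zephyr-2), 133 (Zephyr-3), 116 (Cinder-1), 114 (Calder-1), 111 (Calder-2), 111 (Cinder-2)
Next rejected bid: €102 (not a price — pay-as-bid).
Allocation: Calder 2, Cinder 2, Zephyr 3.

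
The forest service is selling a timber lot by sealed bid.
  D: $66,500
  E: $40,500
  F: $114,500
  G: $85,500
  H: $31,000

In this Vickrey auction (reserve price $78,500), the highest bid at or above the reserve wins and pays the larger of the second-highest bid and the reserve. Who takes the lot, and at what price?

F pays $85,500

Bids ranked: 114,500 (F) > 85,500 (G) > 66,500 (D) > 40,500 (E) > 31,000 (H)
Highest eligible bid: F at $114,500.
max(second-highest $85,500, reserve $78,500) = $85,500; the reserve does not bind.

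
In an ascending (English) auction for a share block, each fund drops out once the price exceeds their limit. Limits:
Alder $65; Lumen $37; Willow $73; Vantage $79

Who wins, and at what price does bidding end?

Sorting limits: 79 (Vantage) > 73 (Willow) > 65 (Alder) > 37 (Lumen)
Once the price passes $73, only Vantage is left; the hammer falls at Willow's limit of $73.

Vantage wins at $73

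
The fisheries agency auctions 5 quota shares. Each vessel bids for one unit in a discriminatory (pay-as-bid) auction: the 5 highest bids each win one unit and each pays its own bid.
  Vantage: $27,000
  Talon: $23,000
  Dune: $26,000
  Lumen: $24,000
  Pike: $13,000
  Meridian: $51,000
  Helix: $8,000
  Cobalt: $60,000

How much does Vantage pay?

Ordering the bids: 60,000 (Cobalt), 51,000 (Meridian), 27,000 (Vantage), 26,000 (Dune), 24,000 (Lumen), 23,000 (Talon), 13,000 (Pike), …
Top 5: Cobalt, Meridian, Vantage, Dune, Lumen.
Vantage wins → own bid $27,000.

Vantage pays $27,000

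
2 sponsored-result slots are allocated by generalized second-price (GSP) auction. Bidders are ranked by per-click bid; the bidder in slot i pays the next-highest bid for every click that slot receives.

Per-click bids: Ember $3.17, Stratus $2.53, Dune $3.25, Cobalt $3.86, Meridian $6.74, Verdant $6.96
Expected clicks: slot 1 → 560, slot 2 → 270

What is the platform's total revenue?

Per-click bids in order: $6.96 (Verdant) > $6.74 (Meridian) > $3.86 (Cobalt) > …
Slot 1: Verdant pays $6.74 × 560 = $3774.40
Slot 2: Meridian pays $3.86 × 270 = $1042.20
Total = $4816.60

Total revenue: $4816.60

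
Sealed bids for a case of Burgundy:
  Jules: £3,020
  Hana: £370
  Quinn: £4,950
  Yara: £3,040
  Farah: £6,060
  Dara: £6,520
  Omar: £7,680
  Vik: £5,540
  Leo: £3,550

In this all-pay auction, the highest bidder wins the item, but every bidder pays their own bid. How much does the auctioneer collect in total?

Bids ranked: 7,680 (Omar) > 6,520 (Dara) > 6,060 (Farah) > 5,540 (Vik) > 4,950 (Quinn) > 3,550 (Leo) > …
Every bidder forfeits their bid regardless of winning.
Revenue = 3,020 + 370 + 4,950 + 3,040 + 6,060 + 6,520 + 7,680 + 5,540 + 3,550 = £40,730.

Total revenue: £40,730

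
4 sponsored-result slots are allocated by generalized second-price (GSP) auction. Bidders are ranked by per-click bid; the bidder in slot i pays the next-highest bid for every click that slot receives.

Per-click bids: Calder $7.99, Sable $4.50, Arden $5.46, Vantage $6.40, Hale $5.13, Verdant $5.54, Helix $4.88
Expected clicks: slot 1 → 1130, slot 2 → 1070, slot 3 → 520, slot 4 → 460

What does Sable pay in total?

Sable pays $0.00

Ranked by bid: $7.99 (Calder) > $6.40 (Vantage) > $5.54 (Verdant) > $5.46 (Arden) > $5.13 (Hale) > …
Sable ranks below slot 4 → no slot, pays nothing.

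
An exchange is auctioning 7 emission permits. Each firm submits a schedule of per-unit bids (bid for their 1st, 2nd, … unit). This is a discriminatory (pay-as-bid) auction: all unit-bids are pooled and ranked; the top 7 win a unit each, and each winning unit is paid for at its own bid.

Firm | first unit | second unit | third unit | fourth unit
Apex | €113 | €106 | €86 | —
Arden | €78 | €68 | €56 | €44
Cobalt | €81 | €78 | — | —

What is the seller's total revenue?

Merging the schedules and taking the best 7: 113 (Apex-1), 106 (Apex-2), 86 (Apex-3), 81 (Cobalt-1), 78 (Arden-1), 78 (Cobalt-2), 68 (Arden-2)
Next rejected bid: €56 (not a price — pay-as-bid).
Each winning unit pays its own bid.
Revenue = 113 + 106 + 86 + 81 + 78 + 78 + 68 = €610.

Total revenue: €610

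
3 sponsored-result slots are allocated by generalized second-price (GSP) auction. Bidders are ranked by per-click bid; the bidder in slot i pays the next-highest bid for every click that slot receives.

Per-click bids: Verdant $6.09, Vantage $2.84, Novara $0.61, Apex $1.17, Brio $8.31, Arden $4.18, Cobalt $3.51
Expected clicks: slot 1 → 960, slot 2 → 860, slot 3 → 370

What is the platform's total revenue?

Ranked by bid: $8.31 (Brio) > $6.09 (Verdant) > $4.18 (Arden) > $3.51 (Cobalt) > …
Slot 1: Brio pays $6.09 × 960 = $5846.40
Slot 2: Verdant pays $4.18 × 860 = $3594.80
Slot 3: Arden pays $3.51 × 370 = $1298.70
Total = $10739.90

Total revenue: $10739.90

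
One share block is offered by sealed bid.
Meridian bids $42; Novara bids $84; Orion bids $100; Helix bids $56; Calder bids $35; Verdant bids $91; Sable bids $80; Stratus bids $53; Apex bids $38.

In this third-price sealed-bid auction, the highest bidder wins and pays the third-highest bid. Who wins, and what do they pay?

Rule: the highest bidder wins and pays the third-highest bid.
Sorting bids: 100 (Orion) > 91 (Verdant) > 84 (Novara) > 80 (Sable) > 56 (Helix) > 53 (Stratus) > …
Orion is highest; pays the third-highest bid, $84.

Orion pays $84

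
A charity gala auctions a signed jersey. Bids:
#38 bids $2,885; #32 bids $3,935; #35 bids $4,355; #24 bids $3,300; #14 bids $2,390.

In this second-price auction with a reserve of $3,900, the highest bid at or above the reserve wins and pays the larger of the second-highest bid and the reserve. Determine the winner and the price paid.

Bids in order: 4,355 (#35) > 3,935 (#32) > 3,300 (#24) > 2,885 (#38) > 2,390 (#14)
#35 has the top bid at or above the reserve ($4,355).
Second-highest bid $3,935 exceeds the reserve $3,900 → payment $3,935.

#35 pays $3,935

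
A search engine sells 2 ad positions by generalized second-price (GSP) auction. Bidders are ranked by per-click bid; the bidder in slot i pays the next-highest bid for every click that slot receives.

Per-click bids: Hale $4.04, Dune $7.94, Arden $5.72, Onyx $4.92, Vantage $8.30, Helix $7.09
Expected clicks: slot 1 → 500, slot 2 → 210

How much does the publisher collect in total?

Total revenue: $5458.90

Ranked by bid: $8.30 (Vantage) > $7.94 (Dune) > $7.09 (Helix) > …
Slot 1: Vantage pays $7.94 × 500 = $3970.00
Slot 2: Dune pays $7.09 × 210 = $1488.90
Total = $5458.90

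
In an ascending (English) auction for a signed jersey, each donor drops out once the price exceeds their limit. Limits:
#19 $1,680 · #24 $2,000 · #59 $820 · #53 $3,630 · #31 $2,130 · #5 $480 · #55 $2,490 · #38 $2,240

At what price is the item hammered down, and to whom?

Ascending (English) auction: the price rises until one bidder remains; the winner pays the price at which the last rival dropped out.
Sorting limits: 3,630 (#53) > 2,490 (#55) > 2,240 (#38) > 2,130 (#31) > 2,000 (#24) > 1,680 (#19) > …
Once the price passes $2,490, only #53 is left; the hammer falls at #55's limit of $2,490.

#53 wins at $2,490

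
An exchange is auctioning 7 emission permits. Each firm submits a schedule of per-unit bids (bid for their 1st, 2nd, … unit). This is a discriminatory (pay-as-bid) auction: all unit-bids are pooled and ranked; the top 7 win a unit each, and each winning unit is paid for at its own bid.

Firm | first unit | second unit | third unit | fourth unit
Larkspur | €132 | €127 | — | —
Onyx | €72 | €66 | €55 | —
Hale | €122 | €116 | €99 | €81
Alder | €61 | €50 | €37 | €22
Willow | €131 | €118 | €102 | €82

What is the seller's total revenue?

Total revenue: €848

Pooled unit-bids ranked (top 7): 132 (Larkspur-1), 131 (Willow-1), 127 (Larkspur-2), 122 (Hale-1), 118 (Willow-2), 116 (Hale-2), 102 (Willow-3)
Next rejected bid: €99 (not a price — pay-as-bid).
Each winning unit pays its own bid.
Revenue = 132 + 131 + 127 + 122 + 118 + 116 + 102 = €848.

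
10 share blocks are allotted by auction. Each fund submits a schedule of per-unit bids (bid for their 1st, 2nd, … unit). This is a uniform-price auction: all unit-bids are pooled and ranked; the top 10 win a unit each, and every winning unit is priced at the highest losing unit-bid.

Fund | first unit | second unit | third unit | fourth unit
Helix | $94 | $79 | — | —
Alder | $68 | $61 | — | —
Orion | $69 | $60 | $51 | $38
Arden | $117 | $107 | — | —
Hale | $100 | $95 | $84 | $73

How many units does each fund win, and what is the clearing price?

Alder 1, Arden 2, Hale 4, Helix 2, Orion 1; clearing price $61

Pooled unit-bids ranked (top 10): 117 (Arden-1), 107 (Arden-2), 100 (Hale-1), 95 (Hale-2), 94 (Helix-1), 84 (Hale-3), 79 (Helix-2), 73 (Hale-4), 69 (Orion-1), 68 (Alder-1)
The (k+1)-th unit-bid is $61.
Allocation: Alder 1, Arden 2, Hale 4, Helix 2, Orion 1.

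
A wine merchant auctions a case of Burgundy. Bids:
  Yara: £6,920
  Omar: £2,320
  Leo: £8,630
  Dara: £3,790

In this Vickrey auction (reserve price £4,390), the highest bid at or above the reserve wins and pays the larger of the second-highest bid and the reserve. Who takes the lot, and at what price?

Leo pays £6,920

Bids ranked: 8,630 (Leo) > 6,920 (Yara) > 3,790 (Dara) > 2,320 (Omar)
Leo has the top bid at or above the reserve (£8,630).
Second-highest bid £6,920 exceeds the reserve £4,390 → payment £6,920.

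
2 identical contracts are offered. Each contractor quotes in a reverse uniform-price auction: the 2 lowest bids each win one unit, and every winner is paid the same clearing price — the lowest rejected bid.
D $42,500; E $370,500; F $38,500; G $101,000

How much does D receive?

Ordering the bids: 38,500 (F), 42,500 (D), 101,000 (G), 370,500 (E)
The 2 lowest are F, D.
Clearing price = lowest rejected bid = $101,000.
D wins → is paid $101,000.

D is paid $101,000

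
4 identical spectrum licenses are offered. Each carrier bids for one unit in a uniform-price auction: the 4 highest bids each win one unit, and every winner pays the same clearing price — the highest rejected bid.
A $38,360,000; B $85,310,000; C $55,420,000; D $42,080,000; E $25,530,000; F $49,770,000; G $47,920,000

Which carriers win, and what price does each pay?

Ordering the bids: 85,310,000 (B), 55,420,000 (C), 49,770,000 (F), 47,920,000 (G), 42,080,000 (D), 38,360,000 (A), …
The 4 highest are B, C, F, G.
Clearing price = highest rejected bid = $42,080,000.

B, C, F, G; each pays $42,080,000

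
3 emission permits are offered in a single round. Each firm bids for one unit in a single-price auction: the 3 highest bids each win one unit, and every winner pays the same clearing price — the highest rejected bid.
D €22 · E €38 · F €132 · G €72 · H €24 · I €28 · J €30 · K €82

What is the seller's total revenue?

Total revenue: €114

Ordering the bids: 132 (F), 82 (K), 72 (G), 38 (E), 30 (J), …
Winners (3 units): F, K, G.
Highest unsuccessful bid: €38 → clearing price.
Total revenue = 3 × €38 = €114.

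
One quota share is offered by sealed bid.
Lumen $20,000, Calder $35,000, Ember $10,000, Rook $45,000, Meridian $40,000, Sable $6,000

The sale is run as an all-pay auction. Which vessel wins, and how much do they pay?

Sorting bids: 45,000 (Rook) > 40,000 (Meridian) > 35,000 (Calder) > 20,000 (Lumen) > 10,000 (Ember) > 6,000 (Sable)
Rook is highest and takes the item; every bidder forfeits their bid.

Rook pays $45,000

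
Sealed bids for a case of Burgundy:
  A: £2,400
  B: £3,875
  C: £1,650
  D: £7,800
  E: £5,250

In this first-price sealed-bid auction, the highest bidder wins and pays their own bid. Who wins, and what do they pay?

Bids ranked: 7,800 (D) > 5,250 (E) > 3,875 (B) > 2,400 (A) > 1,650 (C)
D has the highest bid and pays exactly that: £7,800.

D pays £7,800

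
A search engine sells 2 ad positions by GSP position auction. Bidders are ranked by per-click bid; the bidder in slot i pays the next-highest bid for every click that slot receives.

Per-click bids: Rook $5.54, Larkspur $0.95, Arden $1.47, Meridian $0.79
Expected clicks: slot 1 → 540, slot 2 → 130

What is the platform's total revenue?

Total revenue: $917.30

Ranked by bid: $5.54 (Rook) > $1.47 (Arden) > $0.95 (Larkspur) > …
Slot 1: Rook pays $1.47 × 540 = $793.80
Slot 2: Arden pays $0.95 × 130 = $123.50
Total = $917.30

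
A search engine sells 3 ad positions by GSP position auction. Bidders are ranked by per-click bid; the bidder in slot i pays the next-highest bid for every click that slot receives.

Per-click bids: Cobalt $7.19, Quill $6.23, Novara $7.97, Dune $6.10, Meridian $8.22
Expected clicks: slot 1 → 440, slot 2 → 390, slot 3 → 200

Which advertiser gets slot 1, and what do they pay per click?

Sorting advertisers: $8.22 (Meridian) > $7.97 (Novara) > $7.19 (Cobalt) > $6.23 (Quill) > …
Slot 1 goes to the first-ranked bidder, Meridian, who pays the next bid down: $7.97/click.

Meridian; $7.97 per click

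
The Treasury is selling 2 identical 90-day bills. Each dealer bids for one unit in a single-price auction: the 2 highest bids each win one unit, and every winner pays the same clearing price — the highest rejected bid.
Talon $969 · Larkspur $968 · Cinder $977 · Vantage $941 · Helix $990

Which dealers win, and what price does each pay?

Helix, Cinder; each pays $969

Bids ranked high→low: 990 (Helix), 977 (Cinder), 969 (Talon), 968 (Larkspur), …
Winners (2 units): Helix, Cinder.
First losing bid is Talon's $969, which sets the uniform price.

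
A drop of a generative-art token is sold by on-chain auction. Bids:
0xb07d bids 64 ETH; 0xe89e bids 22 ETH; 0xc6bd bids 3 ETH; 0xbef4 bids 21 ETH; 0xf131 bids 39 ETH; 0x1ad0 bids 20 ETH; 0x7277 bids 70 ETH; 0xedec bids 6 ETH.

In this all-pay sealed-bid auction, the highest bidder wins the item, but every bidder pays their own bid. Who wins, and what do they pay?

Bids in order: 70 (0x7277) > 64 (0xb07d) > 39 (0xf131) > 22 (0xe89e) > 21 (0xbef4) > 20 (0x1ad0) > …
0x7277 is highest and takes the item; every bidder forfeits their bid.

0x7277 pays 70 ETH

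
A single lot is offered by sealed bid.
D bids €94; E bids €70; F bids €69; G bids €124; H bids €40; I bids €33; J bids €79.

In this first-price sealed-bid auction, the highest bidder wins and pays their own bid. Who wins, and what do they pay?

G pays €124

Rule: the highest bidder wins and pays their own bid.
Bids in order: 124 (G) > 94 (D) > 79 (J) > 70 (E) > 69 (F) > 40 (H) > …
First-price: G pays what they bid, €124.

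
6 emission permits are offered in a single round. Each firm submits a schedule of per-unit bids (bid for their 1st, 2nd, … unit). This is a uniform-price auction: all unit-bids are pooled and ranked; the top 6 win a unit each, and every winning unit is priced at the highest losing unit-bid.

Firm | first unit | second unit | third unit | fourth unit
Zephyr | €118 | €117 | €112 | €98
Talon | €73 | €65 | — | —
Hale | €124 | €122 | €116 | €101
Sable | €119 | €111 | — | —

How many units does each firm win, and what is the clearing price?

Hale 3, Sable 1, Zephyr 2; clearing price €112

Pooled unit-bids ranked (top 6): 124 (Hale-1), 122 (Hale-2), 119 (Sable-1), 118 (Zephyr-1), 117 (Zephyr-2), 116 (Hale-3)
First bid not allocated: €112.
Allocation: Hale 3, Sable 1, Zephyr 2.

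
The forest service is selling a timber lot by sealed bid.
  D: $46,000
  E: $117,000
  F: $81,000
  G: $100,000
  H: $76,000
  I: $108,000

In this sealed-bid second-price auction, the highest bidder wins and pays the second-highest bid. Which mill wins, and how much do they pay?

E pays $108,000

Sorting bids: 117,000 (E) > 108,000 (I) > 100,000 (G) > 81,000 (F) > 76,000 (H) > 46,000 (D)
E wins with the highest bid; price is set by the runner-up at $108,000.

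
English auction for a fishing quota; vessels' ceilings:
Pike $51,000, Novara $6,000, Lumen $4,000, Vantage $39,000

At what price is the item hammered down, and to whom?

Limits in order: 51,000 (Pike) > 39,000 (Vantage) > 6,000 (Novara) > 4,000 (Lumen)
Once the price passes $39,000, only Pike is left; the hammer falls at Vantage's limit of $39,000.

Pike wins at $39,000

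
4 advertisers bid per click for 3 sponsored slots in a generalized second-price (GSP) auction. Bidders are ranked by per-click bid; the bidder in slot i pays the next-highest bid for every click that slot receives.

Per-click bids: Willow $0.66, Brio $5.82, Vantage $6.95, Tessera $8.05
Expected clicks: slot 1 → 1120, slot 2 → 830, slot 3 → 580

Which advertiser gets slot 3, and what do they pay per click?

Sorting advertisers: $8.05 (Tessera) > $6.95 (Vantage) > $5.82 (Brio) > $0.66 (Willow)
Slot 3 goes to the third-ranked bidder, Brio, who pays the next bid down: $0.66/click.

Brio; $0.66 per click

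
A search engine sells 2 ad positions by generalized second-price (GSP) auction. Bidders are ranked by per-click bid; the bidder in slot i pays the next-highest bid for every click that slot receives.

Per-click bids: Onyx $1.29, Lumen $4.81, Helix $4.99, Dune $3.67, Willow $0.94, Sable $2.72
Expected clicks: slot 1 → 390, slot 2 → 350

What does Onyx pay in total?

Sorting advertisers: $4.99 (Helix) > $4.81 (Lumen) > $3.67 (Dune) > …
Onyx ranks below slot 2 → no slot, pays nothing.

Onyx pays $0.00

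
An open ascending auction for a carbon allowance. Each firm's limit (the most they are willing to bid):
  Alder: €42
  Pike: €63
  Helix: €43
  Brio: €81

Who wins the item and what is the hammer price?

Rule: the price rises until one bidder remains; the winner pays the price at which the last rival dropped out.
Limits in order: 81 (Brio) > 63 (Pike) > 43 (Helix) > 42 (Alder)
Once the price passes €63, only Brio is left; the hammer falls at Pike's limit of €63.

Brio wins at €63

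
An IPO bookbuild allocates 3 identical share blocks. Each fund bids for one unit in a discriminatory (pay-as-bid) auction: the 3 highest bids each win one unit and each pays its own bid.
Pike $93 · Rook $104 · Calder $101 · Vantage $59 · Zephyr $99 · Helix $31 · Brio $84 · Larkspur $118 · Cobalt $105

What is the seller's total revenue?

Total revenue: $327

Ordering the bids: 118 (Larkspur), 105 (Cobalt), 104 (Rook), 101 (Calder), 99 (Zephyr), …
Top 3: Larkspur, Cobalt, Rook.
Total revenue = 118 + 105 + 104 = $327.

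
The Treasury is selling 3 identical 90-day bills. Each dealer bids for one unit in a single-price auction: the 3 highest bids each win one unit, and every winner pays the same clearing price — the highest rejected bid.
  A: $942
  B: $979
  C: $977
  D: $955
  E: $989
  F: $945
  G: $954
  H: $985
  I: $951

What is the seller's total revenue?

Bids ranked high→low: 989 (E), 985 (H), 979 (B), 977 (C), 955 (D), …
Top 3: E, H, B.
First losing bid is C's $977, which sets the uniform price.
Total revenue = 3 × $977 = $2,931.

Total revenue: $2,931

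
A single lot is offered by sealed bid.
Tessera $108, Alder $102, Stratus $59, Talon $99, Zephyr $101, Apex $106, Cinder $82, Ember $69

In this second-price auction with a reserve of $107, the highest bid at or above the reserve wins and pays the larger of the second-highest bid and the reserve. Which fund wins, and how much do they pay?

Bids in order: 108 (Tessera) > 106 (Apex) > 102 (Alder) > 101 (Zephyr) > 99 (Talon) > 82 (Cinder) > …
Tessera has the top bid at or above the reserve ($108).
Second-highest bid $106 is below the reserve $107, so the reserve binds → payment $107.

Tessera pays $107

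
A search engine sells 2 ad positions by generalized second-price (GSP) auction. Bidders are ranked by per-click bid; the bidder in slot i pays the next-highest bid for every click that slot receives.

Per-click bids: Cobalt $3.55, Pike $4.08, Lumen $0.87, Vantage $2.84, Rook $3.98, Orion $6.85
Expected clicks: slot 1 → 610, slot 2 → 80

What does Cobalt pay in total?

Cobalt pays $0.00

Per-click bids in order: $6.85 (Orion) > $4.08 (Pike) > $3.98 (Rook) > …
Cobalt ranks below slot 2 → no slot, pays nothing.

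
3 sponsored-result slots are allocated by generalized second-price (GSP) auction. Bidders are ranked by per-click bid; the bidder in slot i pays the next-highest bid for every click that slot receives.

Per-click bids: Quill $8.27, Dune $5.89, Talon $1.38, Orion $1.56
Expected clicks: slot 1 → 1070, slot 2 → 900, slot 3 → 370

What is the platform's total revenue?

Total revenue: $8216.90

Sorting advertisers: $8.27 (Quill) > $5.89 (Dune) > $1.56 (Orion) > $1.38 (Talon)
Slot 1: Quill pays $5.89 × 1070 = $6302.30
Slot 2: Dune pays $1.56 × 900 = $1404.00
Slot 3: Orion pays $1.38 × 370 = $510.60
Total = $8216.90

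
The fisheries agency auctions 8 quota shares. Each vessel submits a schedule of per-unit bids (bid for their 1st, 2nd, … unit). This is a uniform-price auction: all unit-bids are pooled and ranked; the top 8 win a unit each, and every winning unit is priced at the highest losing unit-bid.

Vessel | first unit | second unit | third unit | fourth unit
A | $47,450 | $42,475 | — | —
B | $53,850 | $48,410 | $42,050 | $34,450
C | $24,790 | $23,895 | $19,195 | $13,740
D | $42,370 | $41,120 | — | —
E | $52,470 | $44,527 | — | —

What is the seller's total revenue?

All unit-bids, highest first — top 8: 53,850 (B-1), 52,470 (E-1), 48,410 (B-2), 47,450 (A-1), 44,527 (E-2), 42,475 (A-2), 42,370 (D-1), 42,050 (B-3)
First bid not allocated: $41,120.
Allocation: A 2, B 3, D 1, E 2. Every unit priced at $41,120.
Revenue = 8 × 41,120 = $328,960.

Total revenue: $328,960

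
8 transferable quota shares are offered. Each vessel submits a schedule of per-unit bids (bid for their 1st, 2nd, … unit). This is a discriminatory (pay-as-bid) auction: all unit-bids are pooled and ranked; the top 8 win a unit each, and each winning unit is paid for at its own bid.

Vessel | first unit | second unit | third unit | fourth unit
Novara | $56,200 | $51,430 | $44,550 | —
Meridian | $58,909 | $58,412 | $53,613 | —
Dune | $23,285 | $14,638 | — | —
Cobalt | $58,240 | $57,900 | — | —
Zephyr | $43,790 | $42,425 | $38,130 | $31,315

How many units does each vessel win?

Cobalt 2, Meridian 3, Novara 3

Pooled unit-bids ranked (top 8): 58,909 (Meridian-1), 58,412 (Meridian-2), 58,240 (Cobalt-1), 57,900 (Cobalt-2), 56,200 (Novara-1), 53,613 (Meridian-3), 51,430 (Novara-2), 44,550 (Novara-3)
Next rejected bid: $43,790 (not a price — pay-as-bid).
Allocation: Cobalt 2, Meridian 3, Novara 3.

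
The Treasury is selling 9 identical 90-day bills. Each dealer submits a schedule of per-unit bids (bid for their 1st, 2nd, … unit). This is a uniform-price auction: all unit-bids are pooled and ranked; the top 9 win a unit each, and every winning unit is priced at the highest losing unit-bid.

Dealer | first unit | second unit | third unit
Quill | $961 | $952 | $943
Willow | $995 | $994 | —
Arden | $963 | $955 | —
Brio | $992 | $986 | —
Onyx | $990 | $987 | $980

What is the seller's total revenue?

Pooled unit-bids ranked (top 9): 995 (Willow-1), 994 (Willow-2), 992 (Brio-1), 990 (Onyx-1), 987 (Onyx-2), 986 (Brio-2), 980 (Onyx-3), 963 (Arden-1), 961 (Quill-1)
The (k+1)-th unit-bid is $955.
Allocation: Arden 1, Brio 2, Onyx 3, Quill 1, Willow 2. Every unit priced at $955.
Revenue = 9 × 955 = $8,595.

Total revenue: $8,595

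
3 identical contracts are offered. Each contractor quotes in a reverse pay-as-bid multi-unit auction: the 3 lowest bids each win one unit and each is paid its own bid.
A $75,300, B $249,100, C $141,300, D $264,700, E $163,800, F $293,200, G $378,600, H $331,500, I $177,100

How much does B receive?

Bids ranked low→high: 75,300 (A), 141,300 (C), 163,800 (E), 177,100 (I), 249,100 (B), …
Lowest 3: A, C, E.
B does not win → $0.

B is paid $0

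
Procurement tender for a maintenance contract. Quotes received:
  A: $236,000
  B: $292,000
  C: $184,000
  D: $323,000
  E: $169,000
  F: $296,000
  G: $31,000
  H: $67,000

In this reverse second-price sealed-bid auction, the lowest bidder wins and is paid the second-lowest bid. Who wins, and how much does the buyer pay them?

Bids in order: 31,000 (G) < 67,000 (H) < 169,000 (E) < 184,000 (C) < 236,000 (A) < 292,000 (B) < …
G is lowest; is paid the second-lowest bid, $67,000.

G is paid $67,000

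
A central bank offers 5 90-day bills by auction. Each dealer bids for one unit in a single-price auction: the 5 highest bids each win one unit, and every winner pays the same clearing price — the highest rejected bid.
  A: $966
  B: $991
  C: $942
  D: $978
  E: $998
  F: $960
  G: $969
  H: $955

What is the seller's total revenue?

Bids ranked high→low: 998 (E), 991 (B), 978 (D), 969 (G), 966 (A), 960 (F), 955 (H), …
Winners (5 units): E, B, D, G, A.
Clearing price = highest rejected bid = $960.
Total revenue = 5 × $960 = $4,800.

Total revenue: $4,800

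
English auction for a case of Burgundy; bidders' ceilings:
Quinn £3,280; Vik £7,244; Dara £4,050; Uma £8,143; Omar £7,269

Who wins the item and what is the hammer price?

Limits in order: 8,143 (Uma) > 7,269 (Omar) > 7,244 (Vik) > 4,050 (Dara) > 3,280 (Quinn)
Omar is the last rival to drop out, at £7,269; Uma remains and wins at that price.

Uma wins at £7,269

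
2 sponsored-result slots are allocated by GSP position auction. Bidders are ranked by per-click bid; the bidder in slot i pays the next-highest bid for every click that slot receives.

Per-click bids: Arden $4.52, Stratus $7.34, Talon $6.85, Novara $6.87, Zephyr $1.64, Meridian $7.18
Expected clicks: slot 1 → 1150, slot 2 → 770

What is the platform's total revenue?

Sorting advertisers: $7.34 (Stratus) > $7.18 (Meridian) > $6.87 (Novara) > …
Slot 1: Stratus pays $7.18 × 1150 = $8257.00
Slot 2: Meridian pays $6.87 × 770 = $5289.90
Total = $13546.90

Total revenue: $13546.90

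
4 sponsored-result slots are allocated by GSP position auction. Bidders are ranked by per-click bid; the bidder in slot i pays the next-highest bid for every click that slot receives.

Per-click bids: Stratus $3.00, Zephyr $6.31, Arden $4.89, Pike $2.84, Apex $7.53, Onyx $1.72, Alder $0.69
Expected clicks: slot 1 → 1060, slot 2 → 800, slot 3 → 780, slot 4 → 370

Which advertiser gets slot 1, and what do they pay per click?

Apex; $6.31 per click

Per-click bids in order: $7.53 (Apex) > $6.31 (Zephyr) > $4.89 (Arden) > $3.00 (Stratus) > $2.84 (Pike) > …
Slot 1 goes to the first-ranked bidder, Apex, who pays the next bid down: $6.31/click.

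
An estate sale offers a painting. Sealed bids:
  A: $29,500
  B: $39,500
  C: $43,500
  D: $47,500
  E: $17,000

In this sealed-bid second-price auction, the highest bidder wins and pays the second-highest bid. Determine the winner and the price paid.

D pays $43,500

Bids in order: 47,500 (D) > 43,500 (C) > 39,500 (B) > 29,500 (A) > 17,000 (E)
Second-price: D pays C's bid of $43,500.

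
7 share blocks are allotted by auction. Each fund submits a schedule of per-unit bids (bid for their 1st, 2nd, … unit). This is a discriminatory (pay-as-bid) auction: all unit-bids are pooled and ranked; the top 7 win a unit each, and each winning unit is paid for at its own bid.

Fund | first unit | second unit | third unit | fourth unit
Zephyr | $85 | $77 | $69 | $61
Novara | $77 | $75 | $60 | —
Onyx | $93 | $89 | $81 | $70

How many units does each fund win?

All unit-bids, highest first — top 7: 93 (Onyx-1), 89 (Onyx-2), 85 (Zephyr-1), 81 (Onyx-3), 77 (Zephyr-2), 77 (Novara-1), 75 (Novara-2)
Next rejected bid: $70 (not a price — pay-as-bid).
Allocation: Novara 2, Onyx 3, Zephyr 2.

Novara 2, Onyx 3, Zephyr 2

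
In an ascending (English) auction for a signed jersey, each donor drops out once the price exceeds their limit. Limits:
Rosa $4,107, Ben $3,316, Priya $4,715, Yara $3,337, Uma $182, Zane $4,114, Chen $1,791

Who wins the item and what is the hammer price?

Priya wins at $4,114

Sorting limits: 4,715 (Priya) > 4,114 (Zane) > 4,107 (Rosa) > 3,337 (Yara) > 3,316 (Ben) > 1,791 (Chen) > …
Once the price passes $4,114, only Priya is left; the hammer falls at Zane's limit of $4,114.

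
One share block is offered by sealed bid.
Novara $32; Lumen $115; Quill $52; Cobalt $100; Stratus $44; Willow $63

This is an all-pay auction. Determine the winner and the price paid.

Lumen pays $115

Bids ranked: 115 (Lumen) > 100 (Cobalt) > 63 (Willow) > 52 (Quill) > 44 (Stratus) > 32 (Novara)
Lumen wins with the top bid; all bids are sunk regardless.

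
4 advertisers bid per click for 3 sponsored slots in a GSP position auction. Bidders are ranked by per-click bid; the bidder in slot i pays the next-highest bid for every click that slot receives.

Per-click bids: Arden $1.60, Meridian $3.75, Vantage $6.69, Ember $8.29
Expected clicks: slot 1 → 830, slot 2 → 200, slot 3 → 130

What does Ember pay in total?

Per-click bids in order: $8.29 (Ember) > $6.69 (Vantage) > $3.75 (Meridian) > $1.60 (Arden)
Ember holds slot 1 → pays next bid $6.69 × 830 clicks = $5552.70.

Ember pays $5552.70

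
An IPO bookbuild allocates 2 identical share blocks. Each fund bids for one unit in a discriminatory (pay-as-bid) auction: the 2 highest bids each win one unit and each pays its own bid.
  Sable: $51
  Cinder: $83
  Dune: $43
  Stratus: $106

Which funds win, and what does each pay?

Bids ranked high→low: 106 (Stratus), 83 (Cinder), 51 (Sable), 43 (Dune)
Top 2: Stratus, Cinder.
Each winner pays its own bid: Stratus $106, Cinder $83.

Stratus $106, Cinder $83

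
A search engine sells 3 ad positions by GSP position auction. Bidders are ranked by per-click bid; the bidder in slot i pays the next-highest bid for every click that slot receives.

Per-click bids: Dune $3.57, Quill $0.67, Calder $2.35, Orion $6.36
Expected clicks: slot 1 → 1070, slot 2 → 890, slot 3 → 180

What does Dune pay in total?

Dune pays $2091.50

Ranked by bid: $6.36 (Orion) > $3.57 (Dune) > $2.35 (Calder) > $0.67 (Quill)
Dune holds slot 2 → pays next bid $2.35 × 890 clicks = $2091.50.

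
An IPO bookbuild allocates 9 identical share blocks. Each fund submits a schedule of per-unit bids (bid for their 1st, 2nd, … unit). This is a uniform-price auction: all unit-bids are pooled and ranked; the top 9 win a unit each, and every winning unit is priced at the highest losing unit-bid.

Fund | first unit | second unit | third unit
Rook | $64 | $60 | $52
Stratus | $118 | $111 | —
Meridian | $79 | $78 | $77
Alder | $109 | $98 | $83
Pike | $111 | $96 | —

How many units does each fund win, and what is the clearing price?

Alder 3, Meridian 2, Pike 2, Stratus 2; clearing price $77

All unit-bids, highest first — top 9: 118 (Stratus-1), 111 (Stratus-2), 111 (Pike-1), 109 (Alder-1), 98 (Alder-2), 96 (Pike-2), 83 (Alder-3), 79 (Meridian-1), 78 (Meridian-2)
First bid not allocated: $77.
Allocation: Alder 3, Meridian 2, Pike 2, Stratus 2.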